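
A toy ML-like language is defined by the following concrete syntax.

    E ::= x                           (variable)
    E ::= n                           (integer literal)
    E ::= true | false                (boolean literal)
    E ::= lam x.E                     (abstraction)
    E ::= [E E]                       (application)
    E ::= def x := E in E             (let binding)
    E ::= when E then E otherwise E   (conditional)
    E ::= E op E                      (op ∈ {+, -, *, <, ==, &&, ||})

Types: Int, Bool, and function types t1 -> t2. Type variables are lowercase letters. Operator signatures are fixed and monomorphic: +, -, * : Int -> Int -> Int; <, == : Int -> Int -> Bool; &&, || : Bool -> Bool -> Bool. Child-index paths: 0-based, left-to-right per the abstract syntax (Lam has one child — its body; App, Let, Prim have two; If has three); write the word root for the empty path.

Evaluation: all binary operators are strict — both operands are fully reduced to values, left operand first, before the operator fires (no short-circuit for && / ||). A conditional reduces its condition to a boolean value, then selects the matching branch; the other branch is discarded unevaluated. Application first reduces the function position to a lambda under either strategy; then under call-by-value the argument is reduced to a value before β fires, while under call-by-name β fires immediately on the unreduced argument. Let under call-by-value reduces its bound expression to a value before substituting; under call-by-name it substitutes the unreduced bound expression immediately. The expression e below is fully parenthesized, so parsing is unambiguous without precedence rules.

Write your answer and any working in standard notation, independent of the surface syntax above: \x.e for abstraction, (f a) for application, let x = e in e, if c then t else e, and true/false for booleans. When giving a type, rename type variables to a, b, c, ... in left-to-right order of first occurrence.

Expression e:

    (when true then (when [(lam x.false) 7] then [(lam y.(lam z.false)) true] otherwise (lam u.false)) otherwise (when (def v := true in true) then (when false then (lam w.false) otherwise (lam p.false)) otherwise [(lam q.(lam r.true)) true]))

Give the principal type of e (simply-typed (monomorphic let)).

Derivation:
  unify Bool ~ Bool
\x._ : a -> Bool
  unify a -> Bool ~ Int -> b
  unify a ~ Int
  unify Bool ~ b
_ _ : Bool
  unify Bool ~ Bool
\z._ : d -> Bool
\y._ : c -> d -> Bool
  unify c -> d -> Bool ~ Bool -> e
  unify c ~ Bool
  unify d -> Bool ~ e
_ _ : d -> Bool
\u._ : f -> Bool
  unify d -> Bool ~ f -> Bool
  unify d ~ f
  unify Bool ~ Bool
let v : Bool
  unify Bool ~ Bool
  unify Bool ~ Bool
\w._ : g -> Bool
\p._ : h -> Bool
  unify g -> Bool ~ h -> Bool
  unify g ~ h
  unify Bool ~ Bool
\r._ : j -> Bool
\q._ : i -> j -> Bool
  unify i -> j -> Bool ~ Bool -> k
  unify i ~ Bool
  unify j -> Bool ~ k
_ _ : j -> Bool
  unify h -> Bool ~ j -> Bool
  unify h ~ j
  unify Bool ~ Bool
  unify f -> Bool ~ j -> Bool
  unify f ~ j
  unify Bool ~ Bool

Answer: a -> Bool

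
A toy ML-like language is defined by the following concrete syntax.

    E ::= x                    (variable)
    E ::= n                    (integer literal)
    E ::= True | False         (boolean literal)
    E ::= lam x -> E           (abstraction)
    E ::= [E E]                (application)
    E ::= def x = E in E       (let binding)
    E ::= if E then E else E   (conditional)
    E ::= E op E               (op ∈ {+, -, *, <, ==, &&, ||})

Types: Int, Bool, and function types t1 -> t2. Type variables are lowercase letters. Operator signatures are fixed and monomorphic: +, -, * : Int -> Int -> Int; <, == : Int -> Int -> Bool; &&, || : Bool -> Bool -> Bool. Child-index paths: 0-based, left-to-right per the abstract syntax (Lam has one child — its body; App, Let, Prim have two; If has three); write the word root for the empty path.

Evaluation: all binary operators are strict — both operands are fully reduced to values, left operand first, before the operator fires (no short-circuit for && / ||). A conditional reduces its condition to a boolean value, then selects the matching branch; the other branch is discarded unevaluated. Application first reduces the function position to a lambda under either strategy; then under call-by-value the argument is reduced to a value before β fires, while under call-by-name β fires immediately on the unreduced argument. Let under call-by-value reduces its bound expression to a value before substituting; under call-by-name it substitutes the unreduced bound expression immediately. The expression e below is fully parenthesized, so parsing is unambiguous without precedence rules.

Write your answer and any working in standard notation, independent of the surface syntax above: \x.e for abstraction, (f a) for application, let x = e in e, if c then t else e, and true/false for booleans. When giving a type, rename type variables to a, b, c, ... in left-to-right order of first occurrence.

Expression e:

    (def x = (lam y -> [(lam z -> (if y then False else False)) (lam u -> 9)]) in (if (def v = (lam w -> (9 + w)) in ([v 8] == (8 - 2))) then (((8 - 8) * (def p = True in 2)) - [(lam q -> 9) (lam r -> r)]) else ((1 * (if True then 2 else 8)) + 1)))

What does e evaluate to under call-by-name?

Trace:
step 0: (let x = (\y.((\z.(if y then false else false)) (\u.9))) in (if (let v = (\w.(9 + w)) in ((v 8) == (8 - 2))) then (((8 - 8) * (let p = true in 2)) - ((\q.9) (\r.r))) else ((1 * (if true then 2 else 8)) + 1)))
step 1: [let@root] (if (let v = (\w.(9 + w)) in ((v 8) == (8 - 2))) then (((8 - 8) * (let p = true in 2)) - ((\q.9) (\r.r))) else ((1 * (if true then 2 else 8)) + 1))
step 2: [let@0] (if (((\w.(9 + w)) 8) == (8 - 2)) then (((8 - 8) * (let p = true in 2)) - ((\q.9) (\r.r))) else ((1 * (if true then 2 else 8)) + 1))
step 3: [beta@0.0] (if ((9 + 8) == (8 - 2)) then (((8 - 8) * (let p = true in 2)) - ((\q.9) (\r.r))) else ((1 * (if true then 2 else 8)) + 1))
step 4: [delta@0.0] (if (17 == (8 - 2)) then (((8 - 8) * (let p = true in 2)) - ((\q.9) (\r.r))) else ((1 * (if true then 2 else 8)) + 1))
step 5: [delta@0.1] (if (17 == 6) then (((8 - 8) * (let p = true in 2)) - ((\q.9) (\r.r))) else ((1 * (if true then 2 else 8)) + 1))
step 6: [delta@0] (if false then (((8 - 8) * (let p = true in 2)) - ((\q.9) (\r.r))) else ((1 * (if true then 2 else 8)) + 1))
step 7: [if@root] ((1 * (if true then 2 else 8)) + 1)
step 8: [if@0.1] ((1 * 2) + 1)
step 9: [delta@0] (2 + 1)
step 10: [delta@root] 3

Answer: 3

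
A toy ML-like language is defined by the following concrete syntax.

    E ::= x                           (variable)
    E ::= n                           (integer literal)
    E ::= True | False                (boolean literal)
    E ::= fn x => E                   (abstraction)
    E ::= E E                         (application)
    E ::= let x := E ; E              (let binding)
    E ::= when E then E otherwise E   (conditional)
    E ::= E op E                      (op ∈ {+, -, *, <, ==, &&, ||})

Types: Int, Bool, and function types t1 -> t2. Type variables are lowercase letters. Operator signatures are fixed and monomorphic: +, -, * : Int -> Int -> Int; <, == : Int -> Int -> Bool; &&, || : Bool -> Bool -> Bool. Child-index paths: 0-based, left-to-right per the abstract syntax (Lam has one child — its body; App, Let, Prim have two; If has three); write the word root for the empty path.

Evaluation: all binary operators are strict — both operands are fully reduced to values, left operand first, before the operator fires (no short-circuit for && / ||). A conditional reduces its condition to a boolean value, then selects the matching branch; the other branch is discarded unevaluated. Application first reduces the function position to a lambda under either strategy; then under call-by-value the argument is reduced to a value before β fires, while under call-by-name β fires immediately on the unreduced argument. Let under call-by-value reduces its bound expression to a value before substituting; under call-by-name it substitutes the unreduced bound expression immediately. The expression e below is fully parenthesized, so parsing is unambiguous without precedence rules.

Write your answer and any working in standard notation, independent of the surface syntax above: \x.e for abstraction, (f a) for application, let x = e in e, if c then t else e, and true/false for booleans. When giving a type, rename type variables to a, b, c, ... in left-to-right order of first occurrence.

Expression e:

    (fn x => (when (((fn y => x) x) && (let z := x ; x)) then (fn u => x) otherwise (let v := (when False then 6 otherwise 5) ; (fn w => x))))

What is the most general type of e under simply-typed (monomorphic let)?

Answer: Bool -> a -> Bool

Derivation:
x : a
\y._ : b -> a
x : a
  unify b -> a ~ a -> c
  unify b ~ a
  unify a ~ c
_ _ : c
  unify c ~ Bool
x : Bool
let z : Bool
x : Bool
  unify Bool ~ Bool
  unify Bool ~ Bool
x : Bool
\u._ : d -> Bool
  unify Bool ~ Bool
  unify Int ~ Int
let v : Int
x : Bool
\w._ : e -> Bool
  unify d -> Bool ~ e -> Bool
  unify d ~ e
  unify Bool ~ Bool
\x._ : Bool -> e -> Bool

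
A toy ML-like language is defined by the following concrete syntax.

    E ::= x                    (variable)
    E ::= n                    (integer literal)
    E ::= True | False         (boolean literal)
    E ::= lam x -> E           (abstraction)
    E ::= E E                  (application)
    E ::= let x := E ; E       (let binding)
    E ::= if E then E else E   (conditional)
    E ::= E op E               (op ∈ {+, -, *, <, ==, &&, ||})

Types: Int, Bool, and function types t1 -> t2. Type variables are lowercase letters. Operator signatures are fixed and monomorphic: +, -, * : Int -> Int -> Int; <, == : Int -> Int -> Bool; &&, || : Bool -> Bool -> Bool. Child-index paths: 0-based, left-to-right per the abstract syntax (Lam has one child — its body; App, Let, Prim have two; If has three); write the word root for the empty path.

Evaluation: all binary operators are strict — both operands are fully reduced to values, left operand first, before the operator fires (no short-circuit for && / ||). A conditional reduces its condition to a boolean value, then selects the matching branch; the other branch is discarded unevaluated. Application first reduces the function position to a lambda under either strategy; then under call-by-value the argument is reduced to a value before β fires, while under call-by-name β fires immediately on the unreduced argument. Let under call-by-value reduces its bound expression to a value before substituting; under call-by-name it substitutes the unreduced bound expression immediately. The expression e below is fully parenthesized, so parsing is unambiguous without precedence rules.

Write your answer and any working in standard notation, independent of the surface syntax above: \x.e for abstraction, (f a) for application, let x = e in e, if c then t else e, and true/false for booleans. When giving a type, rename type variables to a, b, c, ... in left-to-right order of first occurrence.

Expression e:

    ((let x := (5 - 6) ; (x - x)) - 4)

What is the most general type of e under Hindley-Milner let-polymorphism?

Answer: Int

Trace:
  unify Int ~ Int
  unify Int ~ Int
let x : Int
x : Int
  unify Int ~ Int
x : Int
  unify Int ~ Int
  unify Int ~ Int
  unify Int ~ Int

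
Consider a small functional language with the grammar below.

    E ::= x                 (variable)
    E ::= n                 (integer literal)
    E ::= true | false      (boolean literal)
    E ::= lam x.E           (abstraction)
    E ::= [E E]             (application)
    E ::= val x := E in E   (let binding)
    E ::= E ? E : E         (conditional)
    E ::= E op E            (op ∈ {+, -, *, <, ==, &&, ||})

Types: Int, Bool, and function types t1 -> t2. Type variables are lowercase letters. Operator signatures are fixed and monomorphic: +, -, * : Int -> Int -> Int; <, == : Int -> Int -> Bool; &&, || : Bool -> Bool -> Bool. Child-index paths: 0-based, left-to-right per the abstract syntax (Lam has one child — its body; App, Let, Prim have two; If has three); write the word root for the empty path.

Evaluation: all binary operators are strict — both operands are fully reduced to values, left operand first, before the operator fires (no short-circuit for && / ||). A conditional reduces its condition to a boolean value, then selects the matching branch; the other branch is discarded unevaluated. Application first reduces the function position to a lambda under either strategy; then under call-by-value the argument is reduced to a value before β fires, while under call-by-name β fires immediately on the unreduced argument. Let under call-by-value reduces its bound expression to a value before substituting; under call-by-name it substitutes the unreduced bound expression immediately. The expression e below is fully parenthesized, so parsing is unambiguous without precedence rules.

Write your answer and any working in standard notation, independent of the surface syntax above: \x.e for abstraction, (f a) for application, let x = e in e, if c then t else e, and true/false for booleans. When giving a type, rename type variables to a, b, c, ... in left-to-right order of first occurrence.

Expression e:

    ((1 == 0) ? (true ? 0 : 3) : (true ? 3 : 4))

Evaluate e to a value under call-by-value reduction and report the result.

Working:
step 0: (if (1 == 0) then (if true then 0 else 3) else (if true then 3 else 4))
step 1: [delta@0] (if false then (if true then 0 else 3) else (if true then 3 else 4))
step 2: [if@root] (if true then 3 else 4)
step 3: [if@root] 3

Answer: 3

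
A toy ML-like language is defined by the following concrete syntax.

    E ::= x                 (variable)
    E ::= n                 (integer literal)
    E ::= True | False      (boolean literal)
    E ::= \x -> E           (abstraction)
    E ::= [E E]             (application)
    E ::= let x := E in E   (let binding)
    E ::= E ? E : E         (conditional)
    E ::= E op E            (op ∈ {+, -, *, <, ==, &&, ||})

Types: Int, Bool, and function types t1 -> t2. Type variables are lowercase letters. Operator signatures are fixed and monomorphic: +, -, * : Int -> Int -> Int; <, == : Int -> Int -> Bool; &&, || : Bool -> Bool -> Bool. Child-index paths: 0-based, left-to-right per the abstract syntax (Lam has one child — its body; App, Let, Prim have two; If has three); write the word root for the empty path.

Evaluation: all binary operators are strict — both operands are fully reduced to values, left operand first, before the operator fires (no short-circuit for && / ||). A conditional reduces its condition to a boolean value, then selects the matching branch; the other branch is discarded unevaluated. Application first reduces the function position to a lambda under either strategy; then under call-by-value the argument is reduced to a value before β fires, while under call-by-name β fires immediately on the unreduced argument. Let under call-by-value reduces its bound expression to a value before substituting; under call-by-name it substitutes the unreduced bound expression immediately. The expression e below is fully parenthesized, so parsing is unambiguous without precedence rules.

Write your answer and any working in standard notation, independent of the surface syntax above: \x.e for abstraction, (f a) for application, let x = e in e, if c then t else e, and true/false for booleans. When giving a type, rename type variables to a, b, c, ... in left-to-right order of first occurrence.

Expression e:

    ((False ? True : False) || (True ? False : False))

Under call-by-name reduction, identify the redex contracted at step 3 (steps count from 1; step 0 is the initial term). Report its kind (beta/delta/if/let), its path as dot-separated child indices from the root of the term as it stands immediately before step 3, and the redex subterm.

Answer: delta at root : (false || false)

Derivation:
step 0: ((if false then true else false) || (if true then false else false))
step 1: [if@0] (false || (if true then false else false))
step 2: [if@1] (false || false)
step 3: [delta@root] false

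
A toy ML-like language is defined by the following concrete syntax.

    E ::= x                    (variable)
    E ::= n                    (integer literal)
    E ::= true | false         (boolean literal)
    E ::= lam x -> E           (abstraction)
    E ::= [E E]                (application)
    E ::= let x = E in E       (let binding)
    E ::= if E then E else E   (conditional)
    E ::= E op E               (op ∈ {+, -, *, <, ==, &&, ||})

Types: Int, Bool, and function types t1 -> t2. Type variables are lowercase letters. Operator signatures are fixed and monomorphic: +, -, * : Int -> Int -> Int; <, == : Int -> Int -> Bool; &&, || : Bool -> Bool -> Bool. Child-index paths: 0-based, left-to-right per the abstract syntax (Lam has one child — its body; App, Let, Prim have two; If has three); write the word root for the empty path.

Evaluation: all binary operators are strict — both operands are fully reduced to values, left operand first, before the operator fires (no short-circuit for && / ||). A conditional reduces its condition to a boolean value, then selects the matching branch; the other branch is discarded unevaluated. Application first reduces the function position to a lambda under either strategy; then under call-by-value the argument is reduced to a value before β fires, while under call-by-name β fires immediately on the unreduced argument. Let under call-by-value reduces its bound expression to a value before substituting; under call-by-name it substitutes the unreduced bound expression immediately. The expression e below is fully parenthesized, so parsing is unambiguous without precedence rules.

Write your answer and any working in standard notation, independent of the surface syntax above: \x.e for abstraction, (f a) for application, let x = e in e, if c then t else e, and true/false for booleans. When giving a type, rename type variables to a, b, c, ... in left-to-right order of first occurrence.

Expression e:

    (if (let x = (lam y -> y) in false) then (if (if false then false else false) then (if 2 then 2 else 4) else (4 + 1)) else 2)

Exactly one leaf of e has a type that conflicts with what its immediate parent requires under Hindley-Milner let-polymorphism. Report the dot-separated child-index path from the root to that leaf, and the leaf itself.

Answer: 1.1.0 : 2

Derivation:
y : a
\y._ : a -> a
let x : forall. a -> a
  unify Bool ~ Bool
  unify Bool ~ Bool
  unify Bool ~ Bool
  unify Bool ~ Bool
  unify Int ~ Bool
  FAIL: mismatch Int ~ Bool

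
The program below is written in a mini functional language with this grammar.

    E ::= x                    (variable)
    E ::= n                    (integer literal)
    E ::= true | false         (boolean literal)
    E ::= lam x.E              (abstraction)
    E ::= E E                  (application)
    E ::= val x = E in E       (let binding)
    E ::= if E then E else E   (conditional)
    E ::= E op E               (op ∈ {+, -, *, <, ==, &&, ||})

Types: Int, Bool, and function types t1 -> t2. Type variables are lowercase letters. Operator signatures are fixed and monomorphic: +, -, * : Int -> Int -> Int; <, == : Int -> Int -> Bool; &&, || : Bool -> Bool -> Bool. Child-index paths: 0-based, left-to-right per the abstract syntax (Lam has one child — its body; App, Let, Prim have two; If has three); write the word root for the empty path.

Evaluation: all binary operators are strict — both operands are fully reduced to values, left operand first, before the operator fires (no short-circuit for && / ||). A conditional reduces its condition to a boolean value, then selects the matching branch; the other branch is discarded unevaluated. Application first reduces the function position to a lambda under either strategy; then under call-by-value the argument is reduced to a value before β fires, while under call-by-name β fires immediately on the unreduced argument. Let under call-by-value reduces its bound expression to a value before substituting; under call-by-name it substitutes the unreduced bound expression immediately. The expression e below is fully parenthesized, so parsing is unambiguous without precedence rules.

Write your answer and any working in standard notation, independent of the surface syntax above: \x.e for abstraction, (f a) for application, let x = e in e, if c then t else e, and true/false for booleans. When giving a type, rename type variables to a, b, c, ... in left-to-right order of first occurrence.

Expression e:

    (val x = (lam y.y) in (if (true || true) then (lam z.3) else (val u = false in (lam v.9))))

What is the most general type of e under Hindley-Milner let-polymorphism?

Working:
y : a
\y._ : a -> a
let x : forall. a -> a
  unify Bool ~ Bool
  unify Bool ~ Bool
  unify Bool ~ Bool
\z._ : b -> Int
let u : Bool
\v._ : c -> Int
  unify b -> Int ~ c -> Int
  unify b ~ c
  unify Int ~ Int

Answer: a -> Int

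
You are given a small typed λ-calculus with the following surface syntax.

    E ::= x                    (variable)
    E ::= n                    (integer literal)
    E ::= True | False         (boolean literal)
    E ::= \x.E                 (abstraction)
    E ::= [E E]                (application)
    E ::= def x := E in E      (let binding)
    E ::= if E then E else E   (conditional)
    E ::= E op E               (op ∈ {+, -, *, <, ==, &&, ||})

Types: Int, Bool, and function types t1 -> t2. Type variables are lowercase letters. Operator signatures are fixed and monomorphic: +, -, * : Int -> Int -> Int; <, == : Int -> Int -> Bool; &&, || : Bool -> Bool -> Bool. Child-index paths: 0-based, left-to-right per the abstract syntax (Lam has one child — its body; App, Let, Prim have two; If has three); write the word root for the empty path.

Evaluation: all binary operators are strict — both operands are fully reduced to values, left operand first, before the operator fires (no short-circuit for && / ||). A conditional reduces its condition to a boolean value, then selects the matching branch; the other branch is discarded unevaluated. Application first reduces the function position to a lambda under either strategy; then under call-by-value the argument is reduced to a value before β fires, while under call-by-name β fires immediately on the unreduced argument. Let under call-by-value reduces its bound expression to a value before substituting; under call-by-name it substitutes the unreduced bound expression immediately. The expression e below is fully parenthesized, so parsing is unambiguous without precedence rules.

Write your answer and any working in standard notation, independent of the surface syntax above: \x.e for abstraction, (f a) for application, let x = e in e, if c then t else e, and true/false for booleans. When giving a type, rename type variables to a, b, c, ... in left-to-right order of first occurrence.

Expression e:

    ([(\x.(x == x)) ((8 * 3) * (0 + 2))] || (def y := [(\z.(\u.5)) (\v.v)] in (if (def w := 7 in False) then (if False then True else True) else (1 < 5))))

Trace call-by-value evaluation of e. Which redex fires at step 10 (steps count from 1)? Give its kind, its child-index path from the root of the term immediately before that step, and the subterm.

Answer: delta at 1 : (1 < 5)

Working:
step 0: (((\x.(x == x)) ((8 * 3) * (0 + 2))) || (let y = ((\z.(\u.5)) (\v.v)) in (if (let w = 7 in false) then (if false then true else true) else (1 < 5))))
step 1: [delta@0.1.0] (((\x.(x == x)) (24 * (0 + 2))) || (let y = ((\z.(\u.5)) (\v.v)) in (if (let w = 7 in false) then (if false then true else true) else (1 < 5))))
step 2: [delta@0.1.1] (((\x.(x == x)) (24 * 2)) || (let y = ((\z.(\u.5)) (\v.v)) in (if (let w = 7 in false) then (if false then true else true) else (1 < 5))))
step 3: [delta@0.1] (((\x.(x == x)) 48) || (let y = ((\z.(\u.5)) (\v.v)) in (if (let w = 7 in false) then (if false then true else true) else (1 < 5))))
step 4: [beta@0] ((48 == 48) || (let y = ((\z.(\u.5)) (\v.v)) in (if (let w = 7 in false) then (if false then true else true) else (1 < 5))))
step 5: [delta@0] (true || (let y = ((\z.(\u.5)) (\v.v)) in (if (let w = 7 in false) then (if false then true else true) else (1 < 5))))
step 6: [beta@1.0] (true || (let y = (\u.5) in (if (let w = 7 in false) then (if false then true else true) else (1 < 5))))
step 7: [let@1] (true || (if (let w = 7 in false) then (if false then true else true) else (1 < 5)))
step 8: [let@1.0] (true || (if false then (if false then true else true) else (1 < 5)))
step 9: [if@1] (true || (1 < 5))
step 10: [delta@1] (true || true)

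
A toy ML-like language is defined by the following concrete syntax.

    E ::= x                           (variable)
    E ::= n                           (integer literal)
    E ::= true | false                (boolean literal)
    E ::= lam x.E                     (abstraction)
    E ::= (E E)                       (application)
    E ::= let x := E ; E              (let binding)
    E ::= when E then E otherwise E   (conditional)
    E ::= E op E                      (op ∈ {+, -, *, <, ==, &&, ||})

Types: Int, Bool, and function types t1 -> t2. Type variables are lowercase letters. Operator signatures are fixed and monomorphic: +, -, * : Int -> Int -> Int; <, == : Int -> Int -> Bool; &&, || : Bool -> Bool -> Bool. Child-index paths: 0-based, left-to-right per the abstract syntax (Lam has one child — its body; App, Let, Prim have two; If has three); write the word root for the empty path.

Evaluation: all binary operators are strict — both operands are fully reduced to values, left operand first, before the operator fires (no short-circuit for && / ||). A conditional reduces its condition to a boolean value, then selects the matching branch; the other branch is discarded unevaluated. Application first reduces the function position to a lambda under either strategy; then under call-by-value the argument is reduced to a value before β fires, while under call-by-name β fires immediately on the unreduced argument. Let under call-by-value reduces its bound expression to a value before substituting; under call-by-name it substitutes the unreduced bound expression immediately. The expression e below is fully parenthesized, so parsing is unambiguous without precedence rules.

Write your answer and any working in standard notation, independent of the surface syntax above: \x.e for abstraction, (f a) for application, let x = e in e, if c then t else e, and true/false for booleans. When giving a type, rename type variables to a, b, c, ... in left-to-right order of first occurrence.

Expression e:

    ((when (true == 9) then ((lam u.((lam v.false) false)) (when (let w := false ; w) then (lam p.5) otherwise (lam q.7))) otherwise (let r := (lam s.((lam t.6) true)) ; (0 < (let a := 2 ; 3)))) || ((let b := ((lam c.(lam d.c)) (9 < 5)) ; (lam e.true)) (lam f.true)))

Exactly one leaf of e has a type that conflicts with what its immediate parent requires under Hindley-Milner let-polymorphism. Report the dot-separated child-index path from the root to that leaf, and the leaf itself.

Derivation:
  unify Bool ~ Int
  FAIL: mismatch Bool ~ Int

Answer: 0.0.0 : true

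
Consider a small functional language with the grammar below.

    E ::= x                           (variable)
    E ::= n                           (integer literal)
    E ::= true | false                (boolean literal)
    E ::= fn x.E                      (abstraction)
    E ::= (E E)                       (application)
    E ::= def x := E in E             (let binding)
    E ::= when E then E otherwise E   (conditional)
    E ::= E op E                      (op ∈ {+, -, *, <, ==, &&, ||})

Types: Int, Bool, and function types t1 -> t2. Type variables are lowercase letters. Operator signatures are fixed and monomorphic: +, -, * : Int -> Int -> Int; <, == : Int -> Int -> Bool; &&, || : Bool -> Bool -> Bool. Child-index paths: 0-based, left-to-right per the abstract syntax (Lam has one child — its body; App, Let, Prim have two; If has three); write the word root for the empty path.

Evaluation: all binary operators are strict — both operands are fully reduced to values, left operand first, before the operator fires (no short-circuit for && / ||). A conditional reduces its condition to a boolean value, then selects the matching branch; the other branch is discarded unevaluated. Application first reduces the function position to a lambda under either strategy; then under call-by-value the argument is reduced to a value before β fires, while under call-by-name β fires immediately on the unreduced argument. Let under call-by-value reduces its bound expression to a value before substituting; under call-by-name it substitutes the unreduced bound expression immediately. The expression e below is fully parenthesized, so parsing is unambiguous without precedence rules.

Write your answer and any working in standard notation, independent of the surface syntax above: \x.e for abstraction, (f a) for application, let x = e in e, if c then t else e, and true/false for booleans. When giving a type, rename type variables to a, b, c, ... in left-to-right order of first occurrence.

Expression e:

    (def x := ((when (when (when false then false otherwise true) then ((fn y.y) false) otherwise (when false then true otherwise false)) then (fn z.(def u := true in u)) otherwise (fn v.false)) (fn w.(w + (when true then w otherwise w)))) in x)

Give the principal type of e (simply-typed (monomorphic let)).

Answer: Bool

Derivation:
  unify Bool ~ Bool
  unify Bool ~ Bool
  unify Bool ~ Bool
y : a
\y._ : a -> a
  unify a -> a ~ Bool -> b
  unify a ~ Bool
  unify Bool ~ b
_ _ : Bool
  unify Bool ~ Bool
  unify Bool ~ Bool
  unify Bool ~ Bool
  unify Bool ~ Bool
let u : Bool
u : Bool
\z._ : c -> Bool
\v._ : d -> Bool
  unify c -> Bool ~ d -> Bool
  unify c ~ d
  unify Bool ~ Bool
w : e
  unify e ~ Int
  unify Bool ~ Bool
w : Int
w : Int
  unify Int ~ Int
  unify Int ~ Int
\w._ : Int -> Int
  unify d -> Bool ~ (Int -> Int) -> f
  unify d ~ Int -> Int
  unify Bool ~ f
_ _ : Bool
let x : Bool
x : Bool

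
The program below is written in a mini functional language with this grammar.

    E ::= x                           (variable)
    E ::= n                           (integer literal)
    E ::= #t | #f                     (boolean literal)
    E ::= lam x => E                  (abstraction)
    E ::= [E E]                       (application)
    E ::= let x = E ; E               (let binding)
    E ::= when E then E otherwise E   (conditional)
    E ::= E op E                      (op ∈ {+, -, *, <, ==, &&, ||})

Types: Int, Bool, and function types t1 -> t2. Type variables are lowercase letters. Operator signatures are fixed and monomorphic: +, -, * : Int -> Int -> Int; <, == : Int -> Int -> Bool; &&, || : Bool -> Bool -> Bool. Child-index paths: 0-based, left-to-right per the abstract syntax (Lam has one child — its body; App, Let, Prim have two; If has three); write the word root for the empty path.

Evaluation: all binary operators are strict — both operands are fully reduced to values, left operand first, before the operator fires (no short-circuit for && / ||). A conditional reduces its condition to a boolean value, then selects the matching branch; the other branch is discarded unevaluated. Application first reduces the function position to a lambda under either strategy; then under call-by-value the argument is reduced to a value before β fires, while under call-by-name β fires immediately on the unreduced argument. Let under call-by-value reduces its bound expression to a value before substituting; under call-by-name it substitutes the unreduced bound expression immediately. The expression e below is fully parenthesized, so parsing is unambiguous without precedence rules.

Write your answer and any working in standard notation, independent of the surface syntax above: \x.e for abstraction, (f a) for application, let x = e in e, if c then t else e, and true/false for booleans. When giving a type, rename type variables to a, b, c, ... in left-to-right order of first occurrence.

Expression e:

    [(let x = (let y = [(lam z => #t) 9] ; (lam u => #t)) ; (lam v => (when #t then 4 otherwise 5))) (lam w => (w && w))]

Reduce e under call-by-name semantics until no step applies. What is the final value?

Working:
step 0: ((let x = (let y = ((\z.true) 9) in (\u.true)) in (\v.(if true then 4 else 5))) (\w.(w && w)))
step 1: [let@0] ((\v.(if true then 4 else 5)) (\w.(w && w)))
step 2: [beta@root] (if true then 4 else 5)
step 3: [if@root] 4

Answer: 4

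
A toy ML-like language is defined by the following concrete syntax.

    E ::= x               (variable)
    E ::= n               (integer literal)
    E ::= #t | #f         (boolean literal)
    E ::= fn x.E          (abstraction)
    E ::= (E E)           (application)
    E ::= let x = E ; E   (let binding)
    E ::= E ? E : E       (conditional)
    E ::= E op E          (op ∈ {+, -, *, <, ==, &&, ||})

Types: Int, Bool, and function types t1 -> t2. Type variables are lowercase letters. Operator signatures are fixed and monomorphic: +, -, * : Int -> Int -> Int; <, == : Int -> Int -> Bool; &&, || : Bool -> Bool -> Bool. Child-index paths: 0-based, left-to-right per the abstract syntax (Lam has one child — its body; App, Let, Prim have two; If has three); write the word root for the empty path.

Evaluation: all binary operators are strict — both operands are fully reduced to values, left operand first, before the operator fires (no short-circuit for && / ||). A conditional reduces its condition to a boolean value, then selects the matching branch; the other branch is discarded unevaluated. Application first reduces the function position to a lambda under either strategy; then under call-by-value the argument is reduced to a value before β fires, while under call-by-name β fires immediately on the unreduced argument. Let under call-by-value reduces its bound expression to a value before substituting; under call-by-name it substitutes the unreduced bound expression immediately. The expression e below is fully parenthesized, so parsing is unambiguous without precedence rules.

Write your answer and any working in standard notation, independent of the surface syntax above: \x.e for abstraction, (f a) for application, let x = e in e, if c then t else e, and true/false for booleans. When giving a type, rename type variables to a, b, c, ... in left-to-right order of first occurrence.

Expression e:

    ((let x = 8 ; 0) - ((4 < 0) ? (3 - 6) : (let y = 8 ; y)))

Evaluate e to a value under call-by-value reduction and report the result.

Working:
step 0: ((let x = 8 in 0) - (if (4 < 0) then (3 - 6) else (let y = 8 in y)))
step 1: [let@0] (0 - (if (4 < 0) then (3 - 6) else (let y = 8 in y)))
step 2: [delta@1.0] (0 - (if false then (3 - 6) else (let y = 8 in y)))
step 3: [if@1] (0 - (let y = 8 in y))
step 4: [let@1] (0 - 8)
step 5: [delta@root] -8

Answer: -8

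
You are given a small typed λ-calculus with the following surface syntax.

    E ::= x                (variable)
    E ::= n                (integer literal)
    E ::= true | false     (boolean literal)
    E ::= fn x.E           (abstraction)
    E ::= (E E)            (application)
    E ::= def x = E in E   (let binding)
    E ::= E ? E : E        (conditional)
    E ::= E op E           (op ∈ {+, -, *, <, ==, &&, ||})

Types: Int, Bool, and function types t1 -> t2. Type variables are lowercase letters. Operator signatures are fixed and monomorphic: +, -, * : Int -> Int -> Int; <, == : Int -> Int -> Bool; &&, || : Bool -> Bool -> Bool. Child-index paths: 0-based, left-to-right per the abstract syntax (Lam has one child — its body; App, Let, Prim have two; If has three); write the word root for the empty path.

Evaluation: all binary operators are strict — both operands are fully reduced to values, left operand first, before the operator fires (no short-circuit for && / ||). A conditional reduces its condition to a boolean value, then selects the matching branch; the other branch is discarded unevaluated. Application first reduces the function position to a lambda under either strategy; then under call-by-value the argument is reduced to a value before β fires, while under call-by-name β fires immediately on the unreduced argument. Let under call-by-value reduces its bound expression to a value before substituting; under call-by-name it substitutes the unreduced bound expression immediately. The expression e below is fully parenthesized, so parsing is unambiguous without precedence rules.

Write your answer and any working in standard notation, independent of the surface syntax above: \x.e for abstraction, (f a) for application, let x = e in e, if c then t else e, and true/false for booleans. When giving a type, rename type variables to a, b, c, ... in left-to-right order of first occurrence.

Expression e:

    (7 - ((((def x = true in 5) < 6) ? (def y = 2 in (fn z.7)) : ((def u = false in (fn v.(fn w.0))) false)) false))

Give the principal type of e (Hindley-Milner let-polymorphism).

Answer: Int

Derivation:
  unify Int ~ Int
let x : Bool
  unify Int ~ Int
  unify Int ~ Int
  unify Bool ~ Bool
let y : Int
\z._ : a -> Int
let u : Bool
\w._ : c -> Int
\v._ : b -> c -> Int
  unify b -> c -> Int ~ Bool -> d
  unify b ~ Bool
  unify c -> Int ~ d
_ _ : c -> Int
  unify a -> Int ~ c -> Int
  unify a ~ c
  unify Int ~ Int
  unify c -> Int ~ Bool -> e
  unify c ~ Bool
  unify Int ~ e
_ _ : Int
  unify Int ~ Int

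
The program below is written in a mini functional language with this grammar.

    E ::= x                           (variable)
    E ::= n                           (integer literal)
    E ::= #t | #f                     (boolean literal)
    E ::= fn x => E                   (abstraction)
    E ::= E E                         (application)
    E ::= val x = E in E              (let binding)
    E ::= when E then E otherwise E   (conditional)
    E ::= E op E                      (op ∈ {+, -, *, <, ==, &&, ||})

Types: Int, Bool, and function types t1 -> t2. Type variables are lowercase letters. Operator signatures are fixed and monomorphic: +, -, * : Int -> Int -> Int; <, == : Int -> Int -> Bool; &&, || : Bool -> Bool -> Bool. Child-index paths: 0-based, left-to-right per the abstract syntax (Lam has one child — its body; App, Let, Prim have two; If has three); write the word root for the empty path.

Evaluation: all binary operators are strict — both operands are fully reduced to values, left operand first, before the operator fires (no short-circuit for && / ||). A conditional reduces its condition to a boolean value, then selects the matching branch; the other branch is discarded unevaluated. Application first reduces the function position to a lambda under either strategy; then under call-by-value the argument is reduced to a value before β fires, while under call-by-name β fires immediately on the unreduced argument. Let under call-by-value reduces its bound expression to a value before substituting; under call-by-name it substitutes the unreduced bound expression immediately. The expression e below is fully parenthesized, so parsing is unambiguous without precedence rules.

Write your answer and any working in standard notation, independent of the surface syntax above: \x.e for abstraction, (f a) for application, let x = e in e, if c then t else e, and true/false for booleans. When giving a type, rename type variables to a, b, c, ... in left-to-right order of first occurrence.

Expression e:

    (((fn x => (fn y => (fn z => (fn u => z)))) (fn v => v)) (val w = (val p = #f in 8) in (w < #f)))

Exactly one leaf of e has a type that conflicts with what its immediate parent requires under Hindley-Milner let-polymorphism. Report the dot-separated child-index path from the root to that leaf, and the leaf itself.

Working:
z : c
\u._ : d -> c
\z._ : c -> d -> c
\y._ : b -> c -> d -> c
\x._ : a -> b -> c -> d -> c
v : e
\v._ : e -> e
  unify a -> b -> c -> d -> c ~ (e -> e) -> f
  unify a ~ e -> e
  unify b -> c -> d -> c ~ f
_ _ : b -> c -> d -> c
let p : Bool
let w : Int
w : Int
  unify Int ~ Int
  unify Bool ~ Int
  FAIL: mismatch Bool ~ Int

Answer: 1.1.1 : false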